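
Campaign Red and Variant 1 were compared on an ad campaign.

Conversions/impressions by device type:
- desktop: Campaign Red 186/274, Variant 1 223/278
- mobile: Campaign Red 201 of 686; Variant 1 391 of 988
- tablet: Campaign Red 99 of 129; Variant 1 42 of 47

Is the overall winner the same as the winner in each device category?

Desktop: Campaign Red 186/274 = 67.9%, Variant 1 223/278 = 80.2% → Variant 1
Mobile: Campaign Red 201/686 = 29.3%, Variant 1 391/988 = 39.6% → Variant 1
Tablet: Campaign Red 99/129 = 76.7%, Variant 1 42/47 = 89.4% → Variant 1
Overall: Campaign Red 486/1089 = 44.6%, Variant 1 656/1313 = 50.0% → Variant 1
Variant 1 wins overall and in every device group — no reversal.

Yes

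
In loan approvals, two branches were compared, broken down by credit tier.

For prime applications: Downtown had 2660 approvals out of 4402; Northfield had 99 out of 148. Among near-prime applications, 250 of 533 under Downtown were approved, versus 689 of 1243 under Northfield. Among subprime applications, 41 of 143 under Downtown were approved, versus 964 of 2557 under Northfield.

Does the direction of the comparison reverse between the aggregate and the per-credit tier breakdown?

Yes

Prime: Downtown 2660/4402 = 60.4%, Northfield 99/148 = 66.9% → Northfield
Near-prime: Downtown 250/533 = 46.9%, Northfield 689/1243 = 55.4% → Northfield
Subprime: Downtown 41/143 = 28.7%, Northfield 964/2557 = 37.7% → Northfield
Overall: Downtown 2951/5078 = 58.1%, Northfield 1752/3948 = 44.4% → Downtown
Northfield wins each credit group but Downtown wins overall — the comparison reverses. Northfield's applications skew toward subprime, which has a lower base rate.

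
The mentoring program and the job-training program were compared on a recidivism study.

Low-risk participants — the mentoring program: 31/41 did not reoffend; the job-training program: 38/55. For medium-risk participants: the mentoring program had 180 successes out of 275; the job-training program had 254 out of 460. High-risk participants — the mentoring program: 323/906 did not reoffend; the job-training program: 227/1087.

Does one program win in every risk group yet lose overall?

Low-risk: the mentoring program 31/41 = 75.6%, the job-training program 38/55 = 69.1% → the mentoring program
Medium-risk: the mentoring program 180/275 = 65.5%, the job-training program 254/460 = 55.2% → the mentoring program
High-risk: the mentoring program 323/906 = 35.7%, the job-training program 227/1087 = 20.9% → the mentoring program
Overall: the mentoring program 534/1222 = 43.7%, the job-training program 519/1602 = 32.4% → the mentoring program
The mentoring program wins overall and in every risk group — no reversal.

No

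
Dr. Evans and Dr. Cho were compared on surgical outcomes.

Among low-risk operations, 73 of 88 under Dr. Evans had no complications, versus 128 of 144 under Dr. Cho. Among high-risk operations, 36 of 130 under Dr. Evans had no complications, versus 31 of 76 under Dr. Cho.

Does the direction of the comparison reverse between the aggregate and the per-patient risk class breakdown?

Low-risk: Dr. Evans 73/88 = 83.0%, Dr. Cho 128/144 = 88.9% → Dr. Cho
High-risk: Dr. Evans 36/130 = 27.7%, Dr. Cho 31/76 = 40.8% → Dr. Cho
Overall: Dr. Evans 109/218 = 50.0%, Dr. Cho 159/220 = 72.3% → Dr. Cho
Dr. Cho wins overall and in every patient risk group — no reversal.

No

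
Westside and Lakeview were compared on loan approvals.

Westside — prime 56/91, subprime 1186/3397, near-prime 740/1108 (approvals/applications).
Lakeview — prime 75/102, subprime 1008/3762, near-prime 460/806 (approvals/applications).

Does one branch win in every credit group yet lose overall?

No

Prime: Westside 56/91 = 61.5%, Lakeview 75/102 = 73.5% → Lakeview
Subprime: Westside 1186/3397 = 34.9%, Lakeview 1008/3762 = 26.8% → Westside
Near-prime: Westside 740/1108 = 66.8%, Lakeview 460/806 = 57.1% → Westside
Overall: Westside 1982/4596 = 43.1%, Lakeview 1543/4670 = 33.0% → Westside
Neither sweeps: Westside wins 2 of 3 groups, Lakeview wins 1. Westside wins overall but not every group — no Simpson reversal.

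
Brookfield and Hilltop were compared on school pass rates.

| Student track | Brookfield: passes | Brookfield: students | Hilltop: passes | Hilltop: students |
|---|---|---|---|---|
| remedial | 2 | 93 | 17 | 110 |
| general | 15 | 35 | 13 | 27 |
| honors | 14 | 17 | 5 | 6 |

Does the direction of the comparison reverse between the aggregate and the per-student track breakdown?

Remedial: Brookfield 2/93 = 2.2%, Hilltop 17/110 = 15.5% → Hilltop
General: Brookfield 15/35 = 42.9%, Hilltop 13/27 = 48.1% → Hilltop
Honors: Brookfield 14/17 = 82.4%, Hilltop 5/6 = 83.3% → Hilltop
Overall: Brookfield 31/145 = 21.4%, Hilltop 35/143 = 24.5% → Hilltop
Hilltop wins overall and in every student group — no reversal.

No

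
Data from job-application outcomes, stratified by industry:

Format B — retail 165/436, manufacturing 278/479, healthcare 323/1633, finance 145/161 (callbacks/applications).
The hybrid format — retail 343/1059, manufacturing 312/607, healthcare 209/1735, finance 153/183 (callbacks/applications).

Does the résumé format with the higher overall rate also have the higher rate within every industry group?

Retail: Format B 165/436 = 37.8%, the hybrid format 343/1059 = 32.4% → Format B
Manufacturing: Format B 278/479 = 58.0%, the hybrid format 312/607 = 51.4% → Format B
Healthcare: Format B 323/1633 = 19.8%, the hybrid format 209/1735 = 12.0% → Format B
Finance: Format B 145/161 = 90.1%, the hybrid format 153/183 = 83.6% → Format B
Overall: Format B 911/2709 = 33.6%, the hybrid format 1017/3584 = 28.4% → Format B
Format B wins overall and in every industry group — no reversal.

Yes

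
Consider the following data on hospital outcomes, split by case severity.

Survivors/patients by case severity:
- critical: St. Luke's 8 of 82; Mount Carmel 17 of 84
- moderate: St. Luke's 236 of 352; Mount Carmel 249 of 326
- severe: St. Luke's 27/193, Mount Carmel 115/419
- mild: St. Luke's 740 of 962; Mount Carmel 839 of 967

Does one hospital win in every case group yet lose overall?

Critical: St. Luke's 8/82 = 9.8%, Mount Carmel 17/84 = 20.2% → Mount Carmel
Moderate: St. Luke's 236/352 = 67.0%, Mount Carmel 249/326 = 76.4% → Mount Carmel
Severe: St. Luke's 27/193 = 14.0%, Mount Carmel 115/419 = 27.4% → Mount Carmel
Mild: St. Luke's 740/962 = 76.9%, Mount Carmel 839/967 = 86.8% → Mount Carmel
Overall: St. Luke's 1011/1589 = 63.6%, Mount Carmel 1220/1796 = 67.9% → Mount Carmel
Mount Carmel wins overall and in every case group — no reversal.

No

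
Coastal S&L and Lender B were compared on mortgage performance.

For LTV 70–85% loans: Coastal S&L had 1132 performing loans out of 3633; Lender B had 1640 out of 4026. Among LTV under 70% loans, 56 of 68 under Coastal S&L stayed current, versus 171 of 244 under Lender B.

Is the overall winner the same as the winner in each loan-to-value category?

LTV 70–85%: Coastal S&L 1132/3633 = 31.2%, Lender B 1640/4026 = 40.7% → Lender B
LTV under 70%: Coastal S&L 56/68 = 82.4%, Lender B 171/244 = 70.1% → Coastal S&L
Overall: Coastal S&L 1188/3701 = 32.1%, Lender B 1811/4270 = 42.4% → Lender B
Neither sweeps: Coastal S&L wins 1 of 2 groups, Lender B wins 1. Lender B wins overall but not every group — no Simpson reversal.

No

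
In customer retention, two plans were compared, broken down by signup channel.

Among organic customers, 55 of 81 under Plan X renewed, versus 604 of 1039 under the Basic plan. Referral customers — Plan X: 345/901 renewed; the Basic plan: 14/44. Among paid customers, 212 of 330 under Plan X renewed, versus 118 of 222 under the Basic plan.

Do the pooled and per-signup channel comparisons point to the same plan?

Organic: Plan X 55/81 = 67.9%, the Basic plan 604/1039 = 58.1% → Plan X
Referral: Plan X 345/901 = 38.3%, the Basic plan 14/44 = 31.8% → Plan X
Paid: Plan X 212/330 = 64.2%, the Basic plan 118/222 = 53.2% → Plan X
Overall: Plan X 612/1312 = 46.6%, the Basic plan 736/1305 = 56.4% → the Basic plan
Plan X wins each signup group but the Basic plan wins overall — the comparison reverses. Plan X's customers skew toward referral, which has a lower base rate.

No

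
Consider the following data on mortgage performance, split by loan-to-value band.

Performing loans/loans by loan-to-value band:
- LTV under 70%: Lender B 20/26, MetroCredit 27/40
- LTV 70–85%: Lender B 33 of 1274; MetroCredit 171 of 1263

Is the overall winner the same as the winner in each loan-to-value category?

No

LTV under 70%: Lender B 20/26 = 76.9%, MetroCredit 27/40 = 67.5% → Lender B
LTV 70–85%: Lender B 33/1274 = 2.6%, MetroCredit 171/1263 = 13.5% → MetroCredit
Overall: Lender B 53/1300 = 4.1%, MetroCredit 198/1303 = 15.2% → MetroCredit
Neither sweeps: Lender B wins 1 of 2 groups, MetroCredit wins 1. MetroCredit wins overall but not every group — no Simpson reversal.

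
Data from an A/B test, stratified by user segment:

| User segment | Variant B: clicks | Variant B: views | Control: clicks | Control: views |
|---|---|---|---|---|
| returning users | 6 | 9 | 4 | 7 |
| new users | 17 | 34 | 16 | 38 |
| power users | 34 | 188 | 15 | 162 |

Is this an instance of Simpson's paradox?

No

Returning users: Variant B 6/9 = 66.7%, Control 4/7 = 57.1% → Variant B
New users: Variant B 17/34 = 50.0%, Control 16/38 = 42.1% → Variant B
Power users: Variant B 34/188 = 18.1%, Control 15/162 = 9.3% → Variant B
Overall: Variant B 57/231 = 24.7%, Control 35/207 = 16.9% → Variant B
Variant B wins overall and in every user group — no reversal.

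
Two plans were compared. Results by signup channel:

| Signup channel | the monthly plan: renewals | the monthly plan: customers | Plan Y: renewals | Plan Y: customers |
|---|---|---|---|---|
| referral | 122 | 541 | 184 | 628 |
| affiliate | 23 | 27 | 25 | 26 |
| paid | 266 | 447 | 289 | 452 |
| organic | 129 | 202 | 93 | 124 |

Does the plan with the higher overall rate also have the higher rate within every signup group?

Yes

Referral: the monthly plan 122/541 = 22.6%, Plan Y 184/628 = 29.3% → Plan Y
Affiliate: the monthly plan 23/27 = 85.2%, Plan Y 25/26 = 96.2% → Plan Y
Paid: the monthly plan 266/447 = 59.5%, Plan Y 289/452 = 63.9% → Plan Y
Organic: the monthly plan 129/202 = 63.9%, Plan Y 93/124 = 75.0% → Plan Y
Overall: the monthly plan 540/1217 = 44.4%, Plan Y 591/1230 = 48.0% → Plan Y
Plan Y wins overall and in every signup group — no reversal.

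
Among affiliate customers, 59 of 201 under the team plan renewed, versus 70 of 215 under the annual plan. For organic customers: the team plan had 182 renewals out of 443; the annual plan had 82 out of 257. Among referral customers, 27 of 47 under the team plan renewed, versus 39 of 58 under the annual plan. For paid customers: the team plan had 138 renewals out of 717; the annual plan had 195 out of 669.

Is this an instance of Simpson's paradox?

Affiliate: the team plan 59/201 = 29.4%, the annual plan 70/215 = 32.6% → the annual plan
Organic: the team plan 182/443 = 41.1%, the annual plan 82/257 = 31.9% → the team plan
Referral: the team plan 27/47 = 57.4%, the annual plan 39/58 = 67.2% → the annual plan
Paid: the team plan 138/717 = 19.2%, the annual plan 195/669 = 29.1% → the annual plan
Overall: the team plan 406/1408 = 28.8%, the annual plan 386/1199 = 32.2% → the annual plan
Neither sweeps: the team plan wins 1 of 4 groups, the annual plan wins 3. The annual plan wins overall but not every group — no Simpson reversal.

No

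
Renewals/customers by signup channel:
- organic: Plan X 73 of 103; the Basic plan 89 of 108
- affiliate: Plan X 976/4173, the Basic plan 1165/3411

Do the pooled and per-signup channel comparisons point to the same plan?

Yes

Organic: Plan X 73/103 = 70.9%, the Basic plan 89/108 = 82.4% → the Basic plan
Affiliate: Plan X 976/4173 = 23.4%, the Basic plan 1165/3411 = 34.2% → the Basic plan
Overall: Plan X 1049/4276 = 24.5%, the Basic plan 1254/3519 = 35.6% → the Basic plan
The Basic plan wins overall and in every signup group — no reversal.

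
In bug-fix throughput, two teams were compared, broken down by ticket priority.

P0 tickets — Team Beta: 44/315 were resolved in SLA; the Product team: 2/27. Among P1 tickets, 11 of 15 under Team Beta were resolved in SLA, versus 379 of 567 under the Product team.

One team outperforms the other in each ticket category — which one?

Team Beta

P0: Team Beta 44/315 = 14.0%, the Product team 2/27 = 7.4% → Team Beta
P1: Team Beta 11/15 = 73.3%, the Product team 379/567 = 66.8% → Team Beta
Team Beta has the higher rate in both groups.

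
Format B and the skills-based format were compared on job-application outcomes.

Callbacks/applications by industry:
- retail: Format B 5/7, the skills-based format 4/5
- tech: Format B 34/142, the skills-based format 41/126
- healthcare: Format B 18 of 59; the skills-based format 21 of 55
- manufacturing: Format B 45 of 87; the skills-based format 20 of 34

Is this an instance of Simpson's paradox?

No

Retail: Format B 5/7 = 71.4%, the skills-based format 4/5 = 80.0% → the skills-based format
Tech: Format B 34/142 = 23.9%, the skills-based format 41/126 = 32.5% → the skills-based format
Healthcare: Format B 18/59 = 30.5%, the skills-based format 21/55 = 38.2% → the skills-based format
Manufacturing: Format B 45/87 = 51.7%, the skills-based format 20/34 = 58.8% → the skills-based format
Overall: Format B 102/295 = 34.6%, the skills-based format 86/220 = 39.1% → the skills-based format
The skills-based format wins overall and in every industry group — no reversal.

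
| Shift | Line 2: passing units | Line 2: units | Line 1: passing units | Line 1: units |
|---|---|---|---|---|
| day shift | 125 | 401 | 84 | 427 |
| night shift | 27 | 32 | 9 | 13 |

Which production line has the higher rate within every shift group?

Line 2

Day shift: Line 2 125/401 = 31.2%, Line 1 84/427 = 19.7% → Line 2
Night shift: Line 2 27/32 = 84.4%, Line 1 9/13 = 69.2% → Line 2
Line 2 has the higher rate in both groups.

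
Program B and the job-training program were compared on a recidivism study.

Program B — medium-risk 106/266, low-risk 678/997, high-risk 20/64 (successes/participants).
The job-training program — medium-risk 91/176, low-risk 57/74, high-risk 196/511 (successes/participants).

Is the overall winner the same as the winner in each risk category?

Medium-risk: Program B 106/266 = 39.8%, the job-training program 91/176 = 51.7% → the job-training program
Low-risk: Program B 678/997 = 68.0%, the job-training program 57/74 = 77.0% → the job-training program
High-risk: Program B 20/64 = 31.2%, the job-training program 196/511 = 38.4% → the job-training program
Overall: Program B 804/1327 = 60.6%, the job-training program 344/761 = 45.2% → Program B
The job-training program wins each risk group but Program B wins overall — the comparison reverses. The job-training program's participants skew toward high-risk, which has a lower base rate.

No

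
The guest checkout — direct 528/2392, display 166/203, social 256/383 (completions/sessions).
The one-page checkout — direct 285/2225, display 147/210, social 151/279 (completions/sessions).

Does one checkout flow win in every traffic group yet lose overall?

No

Direct: the guest checkout 528/2392 = 22.1%, the one-page checkout 285/2225 = 12.8% → the guest checkout
Display: the guest checkout 166/203 = 81.8%, the one-page checkout 147/210 = 70.0% → the guest checkout
Social: the guest checkout 256/383 = 66.8%, the one-page checkout 151/279 = 54.1% → the guest checkout
Overall: the guest checkout 950/2978 = 31.9%, the one-page checkout 583/2714 = 21.5% → the guest checkout
The guest checkout wins overall and in every traffic group — no reversal.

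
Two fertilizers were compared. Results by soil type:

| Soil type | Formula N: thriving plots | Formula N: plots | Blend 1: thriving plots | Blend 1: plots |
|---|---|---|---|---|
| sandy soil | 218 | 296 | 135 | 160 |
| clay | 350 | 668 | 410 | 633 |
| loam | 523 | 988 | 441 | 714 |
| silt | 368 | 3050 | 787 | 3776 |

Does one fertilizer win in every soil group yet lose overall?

Sandy soil: Formula N 218/296 = 73.6%, Blend 1 135/160 = 84.4% → Blend 1
Clay: Formula N 350/668 = 52.4%, Blend 1 410/633 = 64.8% → Blend 1
Loam: Formula N 523/988 = 52.9%, Blend 1 441/714 = 61.8% → Blend 1
Silt: Formula N 368/3050 = 12.1%, Blend 1 787/3776 = 20.8% → Blend 1
Overall: Formula N 1459/5002 = 29.2%, Blend 1 1773/5283 = 33.6% → Blend 1
Blend 1 wins overall and in every soil group — no reversal.

No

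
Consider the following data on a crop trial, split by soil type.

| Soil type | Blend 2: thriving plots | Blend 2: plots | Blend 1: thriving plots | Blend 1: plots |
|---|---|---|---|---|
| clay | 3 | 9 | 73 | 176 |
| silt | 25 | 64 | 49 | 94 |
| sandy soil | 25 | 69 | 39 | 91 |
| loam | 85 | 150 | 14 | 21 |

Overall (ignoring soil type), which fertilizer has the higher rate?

Clay: Blend 2 3/9 = 33.3%, Blend 1 73/176 = 41.5% → Blend 1
Silt: Blend 2 25/64 = 39.1%, Blend 1 49/94 = 52.1% → Blend 1
Sandy soil: Blend 2 25/69 = 36.2%, Blend 1 39/91 = 42.9% → Blend 1
Loam: Blend 2 85/150 = 56.7%, Blend 1 14/21 = 66.7% → Blend 1
Overall: Blend 2 138/292 = 47.3%, Blend 1 175/382 = 45.8% → Blend 2
(Blend 1 wins every soil group but Blend 2 wins overall — Blend 1's plots skew toward the low-rate clay group.)

Blend 2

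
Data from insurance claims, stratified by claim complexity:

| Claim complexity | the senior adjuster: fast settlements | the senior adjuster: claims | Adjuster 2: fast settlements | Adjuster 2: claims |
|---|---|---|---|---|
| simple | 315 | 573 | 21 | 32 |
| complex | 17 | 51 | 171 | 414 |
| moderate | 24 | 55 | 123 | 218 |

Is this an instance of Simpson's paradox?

Yes

Simple: the senior adjuster 315/573 = 55.0%, Adjuster 2 21/32 = 65.6% → Adjuster 2
Complex: the senior adjuster 17/51 = 33.3%, Adjuster 2 171/414 = 41.3% → Adjuster 2
Moderate: the senior adjuster 24/55 = 43.6%, Adjuster 2 123/218 = 56.4% → Adjuster 2
Overall: the senior adjuster 356/679 = 52.4%, Adjuster 2 315/664 = 47.4% → the senior adjuster
Adjuster 2 wins each claim group but the senior adjuster wins overall — the comparison reverses. Adjuster 2's claims skew toward complex, which has a lower base rate.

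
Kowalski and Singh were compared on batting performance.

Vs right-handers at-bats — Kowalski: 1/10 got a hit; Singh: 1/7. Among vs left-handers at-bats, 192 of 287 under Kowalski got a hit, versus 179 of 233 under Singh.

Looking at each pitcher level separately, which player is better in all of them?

Vs right-handers: Kowalski 1/10 = 10.0%, Singh 1/7 = 14.3% → Singh
Vs left-handers: Kowalski 192/287 = 66.9%, Singh 179/233 = 76.8% → Singh
Singh has the higher rate in both groups.

Singh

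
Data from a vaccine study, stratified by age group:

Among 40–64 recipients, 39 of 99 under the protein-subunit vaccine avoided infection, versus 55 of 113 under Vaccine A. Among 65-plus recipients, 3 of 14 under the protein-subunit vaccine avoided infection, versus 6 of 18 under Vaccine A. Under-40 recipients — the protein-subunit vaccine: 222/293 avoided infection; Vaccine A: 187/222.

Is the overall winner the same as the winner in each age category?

Yes

40–64: the protein-subunit vaccine 39/99 = 39.4%, Vaccine A 55/113 = 48.7% → Vaccine A
65-plus: the protein-subunit vaccine 3/14 = 21.4%, Vaccine A 6/18 = 33.3% → Vaccine A
Under-40: the protein-subunit vaccine 222/293 = 75.8%, Vaccine A 187/222 = 84.2% → Vaccine A
Overall: the protein-subunit vaccine 264/406 = 65.0%, Vaccine A 248/353 = 70.3% → Vaccine A
Vaccine A wins overall and in every age group — no reversal.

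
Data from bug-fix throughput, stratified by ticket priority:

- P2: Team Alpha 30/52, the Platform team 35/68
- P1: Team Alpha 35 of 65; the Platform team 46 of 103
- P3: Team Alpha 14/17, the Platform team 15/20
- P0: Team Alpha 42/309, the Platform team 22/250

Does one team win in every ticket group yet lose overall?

P2: Team Alpha 30/52 = 57.7%, the Platform team 35/68 = 51.5% → Team Alpha
P1: Team Alpha 35/65 = 53.8%, the Platform team 46/103 = 44.7% → Team Alpha
P3: Team Alpha 14/17 = 82.4%, the Platform team 15/20 = 75.0% → Team Alpha
P0: Team Alpha 42/309 = 13.6%, the Platform team 22/250 = 8.8% → Team Alpha
Overall: Team Alpha 121/443 = 27.3%, the Platform team 118/441 = 26.8% → Team Alpha
Team Alpha wins overall and in every ticket group — no reversal.

No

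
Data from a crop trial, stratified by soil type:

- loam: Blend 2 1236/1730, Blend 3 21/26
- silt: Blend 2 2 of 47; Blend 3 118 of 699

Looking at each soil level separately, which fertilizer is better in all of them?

Blend 3

Loam: Blend 2 1236/1730 = 71.4%, Blend 3 21/26 = 80.8% → Blend 3
Silt: Blend 2 2/47 = 4.3%, Blend 3 118/699 = 16.9% → Blend 3
Blend 3 has the higher rate in both groups.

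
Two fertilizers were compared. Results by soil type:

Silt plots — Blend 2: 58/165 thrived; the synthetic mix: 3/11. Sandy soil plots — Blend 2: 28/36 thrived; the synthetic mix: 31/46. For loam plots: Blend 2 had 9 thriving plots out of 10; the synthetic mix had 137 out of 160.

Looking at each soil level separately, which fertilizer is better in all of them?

Silt: Blend 2 58/165 = 35.2%, the synthetic mix 3/11 = 27.3% → Blend 2
Sandy soil: Blend 2 28/36 = 77.8%, the synthetic mix 31/46 = 67.4% → Blend 2
Loam: Blend 2 9/10 = 90.0%, the synthetic mix 137/160 = 85.6% → Blend 2
Blend 2 has the higher rate in all 3 groups.

Blend 2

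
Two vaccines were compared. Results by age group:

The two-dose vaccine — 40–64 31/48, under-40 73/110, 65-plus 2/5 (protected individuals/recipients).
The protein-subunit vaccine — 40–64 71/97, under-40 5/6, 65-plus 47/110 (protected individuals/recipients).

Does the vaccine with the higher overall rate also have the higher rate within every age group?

40–64: the two-dose vaccine 31/48 = 64.6%, the protein-subunit vaccine 71/97 = 73.2% → the protein-subunit vaccine
Under-40: the two-dose vaccine 73/110 = 66.4%, the protein-subunit vaccine 5/6 = 83.3% → the protein-subunit vaccine
65-plus: the two-dose vaccine 2/5 = 40.0%, the protein-subunit vaccine 47/110 = 42.7% → the protein-subunit vaccine
Overall: the two-dose vaccine 106/163 = 65.0%, the protein-subunit vaccine 123/213 = 57.7% → the two-dose vaccine
The protein-subunit vaccine wins each age group but the two-dose vaccine wins overall — the comparison reverses. The protein-subunit vaccine's recipients skew toward 65-plus, which has a lower base rate.

No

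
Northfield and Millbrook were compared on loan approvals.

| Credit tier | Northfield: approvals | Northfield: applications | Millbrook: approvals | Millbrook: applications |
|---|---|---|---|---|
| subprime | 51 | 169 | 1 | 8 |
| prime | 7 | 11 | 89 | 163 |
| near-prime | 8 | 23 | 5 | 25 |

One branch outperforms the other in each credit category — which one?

Northfield

Subprime: Northfield 51/169 = 30.2%, Millbrook 1/8 = 12.5% → Northfield
Prime: Northfield 7/11 = 63.6%, Millbrook 89/163 = 54.6% → Northfield
Near-prime: Northfield 8/23 = 34.8%, Millbrook 5/25 = 20.0% → Northfield
Northfield has the higher rate in all 3 groups.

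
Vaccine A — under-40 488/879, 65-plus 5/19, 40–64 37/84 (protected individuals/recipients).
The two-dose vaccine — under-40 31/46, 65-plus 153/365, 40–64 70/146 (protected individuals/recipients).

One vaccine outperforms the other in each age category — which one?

Under-40: Vaccine A 488/879 = 55.5%, the two-dose vaccine 31/46 = 67.4% → the two-dose vaccine
65-plus: Vaccine A 5/19 = 26.3%, the two-dose vaccine 153/365 = 41.9% → the two-dose vaccine
40–64: Vaccine A 37/84 = 44.0%, the two-dose vaccine 70/146 = 47.9% → the two-dose vaccine
The two-dose vaccine has the higher rate in all 3 groups.

the two-dose vaccine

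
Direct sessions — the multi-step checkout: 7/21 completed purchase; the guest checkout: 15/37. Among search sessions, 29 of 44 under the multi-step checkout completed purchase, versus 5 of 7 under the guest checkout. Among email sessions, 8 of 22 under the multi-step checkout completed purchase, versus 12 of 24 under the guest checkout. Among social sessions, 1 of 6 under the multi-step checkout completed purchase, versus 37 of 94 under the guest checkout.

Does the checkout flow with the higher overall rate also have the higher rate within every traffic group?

No

Direct: the multi-step checkout 7/21 = 33.3%, the guest checkout 15/37 = 40.5% → the guest checkout
Search: the multi-step checkout 29/44 = 65.9%, the guest checkout 5/7 = 71.4% → the guest checkout
Email: the multi-step checkout 8/22 = 36.4%, the guest checkout 12/24 = 50.0% → the guest checkout
Social: the multi-step checkout 1/6 = 16.7%, the guest checkout 37/94 = 39.4% → the guest checkout
Overall: the multi-step checkout 45/93 = 48.4%, the guest checkout 69/162 = 42.6% → the multi-step checkout
The guest checkout wins each traffic group but the multi-step checkout wins overall — the comparison reverses. The guest checkout's sessions skew toward social, which has a lower base rate.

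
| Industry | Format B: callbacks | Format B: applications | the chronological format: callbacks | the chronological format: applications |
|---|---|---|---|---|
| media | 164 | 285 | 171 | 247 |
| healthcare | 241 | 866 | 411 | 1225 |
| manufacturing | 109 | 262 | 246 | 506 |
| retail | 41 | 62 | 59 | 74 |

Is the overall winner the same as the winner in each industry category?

Media: Format B 164/285 = 57.5%, the chronological format 171/247 = 69.2% → the chronological format
Healthcare: Format B 241/866 = 27.8%, the chronological format 411/1225 = 33.6% → the chronological format
Manufacturing: Format B 109/262 = 41.6%, the chronological format 246/506 = 48.6% → the chronological format
Retail: Format B 41/62 = 66.1%, the chronological format 59/74 = 79.7% → the chronological format
Overall: Format B 555/1475 = 37.6%, the chronological format 887/2052 = 43.2% → the chronological format
The chronological format wins overall and in every industry group — no reversal.

Yes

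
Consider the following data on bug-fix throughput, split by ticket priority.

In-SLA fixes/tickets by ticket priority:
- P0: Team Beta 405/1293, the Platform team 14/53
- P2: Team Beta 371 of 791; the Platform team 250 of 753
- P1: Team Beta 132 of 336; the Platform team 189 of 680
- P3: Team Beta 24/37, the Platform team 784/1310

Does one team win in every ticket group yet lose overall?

P0: Team Beta 405/1293 = 31.3%, the Platform team 14/53 = 26.4% → Team Beta
P2: Team Beta 371/791 = 46.9%, the Platform team 250/753 = 33.2% → Team Beta
P1: Team Beta 132/336 = 39.3%, the Platform team 189/680 = 27.8% → Team Beta
P3: Team Beta 24/37 = 64.9%, the Platform team 784/1310 = 59.8% → Team Beta
Overall: Team Beta 932/2457 = 37.9%, the Platform team 1237/2796 = 44.2% → the Platform team
Team Beta wins each ticket group but the Platform team wins overall — the comparison reverses. Team Beta's tickets skew toward P0, which has a lower base rate.

Yes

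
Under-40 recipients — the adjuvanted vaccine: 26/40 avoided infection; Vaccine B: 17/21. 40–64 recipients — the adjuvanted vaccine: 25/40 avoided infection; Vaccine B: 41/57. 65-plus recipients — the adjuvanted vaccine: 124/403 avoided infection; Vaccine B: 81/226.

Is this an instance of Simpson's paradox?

No

Under-40: the adjuvanted vaccine 26/40 = 65.0%, Vaccine B 17/21 = 81.0% → Vaccine B
40–64: the adjuvanted vaccine 25/40 = 62.5%, Vaccine B 41/57 = 71.9% → Vaccine B
65-plus: the adjuvanted vaccine 124/403 = 30.8%, Vaccine B 81/226 = 35.8% → Vaccine B
Overall: the adjuvanted vaccine 175/483 = 36.2%, Vaccine B 139/304 = 45.7% → Vaccine B
Vaccine B wins overall and in every age group — no reversal.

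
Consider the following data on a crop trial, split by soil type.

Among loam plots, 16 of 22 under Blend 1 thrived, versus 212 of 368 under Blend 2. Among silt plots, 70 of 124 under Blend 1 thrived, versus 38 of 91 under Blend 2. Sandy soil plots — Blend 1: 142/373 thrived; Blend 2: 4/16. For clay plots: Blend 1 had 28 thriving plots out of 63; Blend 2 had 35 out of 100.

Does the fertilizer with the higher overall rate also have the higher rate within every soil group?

No

Loam: Blend 1 16/22 = 72.7%, Blend 2 212/368 = 57.6% → Blend 1
Silt: Blend 1 70/124 = 56.5%, Blend 2 38/91 = 41.8% → Blend 1
Sandy soil: Blend 1 142/373 = 38.1%, Blend 2 4/16 = 25.0% → Blend 1
Clay: Blend 1 28/63 = 44.4%, Blend 2 35/100 = 35.0% → Blend 1
Overall: Blend 1 256/582 = 44.0%, Blend 2 289/575 = 50.3% → Blend 2
Blend 1 wins each soil group but Blend 2 wins overall — the comparison reverses. Blend 1's plots skew toward sandy soil, which has a lower base rate.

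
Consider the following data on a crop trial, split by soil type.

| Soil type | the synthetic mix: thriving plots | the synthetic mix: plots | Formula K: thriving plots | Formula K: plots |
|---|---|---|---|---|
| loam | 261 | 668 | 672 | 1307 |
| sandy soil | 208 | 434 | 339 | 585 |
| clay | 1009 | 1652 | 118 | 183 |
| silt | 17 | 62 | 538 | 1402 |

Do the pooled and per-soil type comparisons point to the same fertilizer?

Loam: the synthetic mix 261/668 = 39.1%, Formula K 672/1307 = 51.4% → Formula K
Sandy soil: the synthetic mix 208/434 = 47.9%, Formula K 339/585 = 57.9% → Formula K
Clay: the synthetic mix 1009/1652 = 61.1%, Formula K 118/183 = 64.5% → Formula K
Silt: the synthetic mix 17/62 = 27.4%, Formula K 538/1402 = 38.4% → Formula K
Overall: the synthetic mix 1495/2816 = 53.1%, Formula K 1667/3477 = 47.9% → the synthetic mix
Formula K wins each soil group but the synthetic mix wins overall — the comparison reverses. Formula K's plots skew toward silt, which has a lower base rate.

No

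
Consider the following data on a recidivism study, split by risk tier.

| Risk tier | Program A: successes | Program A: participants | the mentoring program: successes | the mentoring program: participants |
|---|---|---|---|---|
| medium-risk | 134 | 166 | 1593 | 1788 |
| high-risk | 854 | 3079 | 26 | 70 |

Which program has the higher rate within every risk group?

the mentoring program

Medium-risk: Program A 134/166 = 80.7%, the mentoring program 1593/1788 = 89.1% → the mentoring program
High-risk: Program A 854/3079 = 27.7%, the mentoring program 26/70 = 37.1% → the mentoring program
The mentoring program has the higher rate in both groups.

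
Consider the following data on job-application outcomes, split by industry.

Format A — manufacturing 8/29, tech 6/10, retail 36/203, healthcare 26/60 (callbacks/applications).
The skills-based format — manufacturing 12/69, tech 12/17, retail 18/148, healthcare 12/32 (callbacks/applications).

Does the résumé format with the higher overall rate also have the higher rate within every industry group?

No

Manufacturing: Format A 8/29 = 27.6%, the skills-based format 12/69 = 17.4% → Format A
Tech: Format A 6/10 = 60.0%, the skills-based format 12/17 = 70.6% → the skills-based format
Retail: Format A 36/203 = 17.7%, the skills-based format 18/148 = 12.2% → Format A
Healthcare: Format A 26/60 = 43.3%, the skills-based format 12/32 = 37.5% → Format A
Overall: Format A 76/302 = 25.2%, the skills-based format 54/266 = 20.3% → Format A
Neither sweeps: Format A wins 3 of 4 groups, the skills-based format wins 1. Format A wins overall but not every group — no Simpson reversal.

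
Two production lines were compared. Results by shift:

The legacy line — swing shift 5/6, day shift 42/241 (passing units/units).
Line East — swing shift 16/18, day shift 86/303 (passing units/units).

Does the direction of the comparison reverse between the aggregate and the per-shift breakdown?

Swing shift: the legacy line 5/6 = 83.3%, Line East 16/18 = 88.9% → Line East
Day shift: the legacy line 42/241 = 17.4%, Line East 86/303 = 28.4% → Line East
Overall: the legacy line 47/247 = 19.0%, Line East 102/321 = 31.8% → Line East
Line East wins overall and in every shift group — no reversal.

No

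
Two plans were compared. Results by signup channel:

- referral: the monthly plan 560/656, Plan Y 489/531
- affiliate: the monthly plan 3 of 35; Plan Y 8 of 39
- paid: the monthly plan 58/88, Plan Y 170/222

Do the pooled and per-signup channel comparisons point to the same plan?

Referral: the monthly plan 560/656 = 85.4%, Plan Y 489/531 = 92.1% → Plan Y
Affiliate: the monthly plan 3/35 = 8.6%, Plan Y 8/39 = 20.5% → Plan Y
Paid: the monthly plan 58/88 = 65.9%, Plan Y 170/222 = 76.6% → Plan Y
Overall: the monthly plan 621/779 = 79.7%, Plan Y 667/792 = 84.2% → Plan Y
Plan Y wins overall and in every signup group — no reversal.

Yes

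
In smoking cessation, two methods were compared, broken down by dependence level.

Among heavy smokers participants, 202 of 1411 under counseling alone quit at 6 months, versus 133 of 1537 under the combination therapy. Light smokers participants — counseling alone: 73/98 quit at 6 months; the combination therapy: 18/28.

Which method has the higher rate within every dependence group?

Heavy smokers: counseling alone 202/1411 = 14.3%, the combination therapy 133/1537 = 8.7% → counseling alone
Light smokers: counseling alone 73/98 = 74.5%, the combination therapy 18/28 = 64.3% → counseling alone
Counseling alone has the higher rate in both groups.

counseling alone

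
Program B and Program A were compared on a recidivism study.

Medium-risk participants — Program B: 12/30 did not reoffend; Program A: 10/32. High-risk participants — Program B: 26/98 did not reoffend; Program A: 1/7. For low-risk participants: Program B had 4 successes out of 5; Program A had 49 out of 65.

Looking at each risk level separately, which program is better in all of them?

Medium-risk: Program B 12/30 = 40.0%, Program A 10/32 = 31.2% → Program B
High-risk: Program B 26/98 = 26.5%, Program A 1/7 = 14.3% → Program B
Low-risk: Program B 4/5 = 80.0%, Program A 49/65 = 75.4% → Program B
Program B has the higher rate in all 3 groups.

Program B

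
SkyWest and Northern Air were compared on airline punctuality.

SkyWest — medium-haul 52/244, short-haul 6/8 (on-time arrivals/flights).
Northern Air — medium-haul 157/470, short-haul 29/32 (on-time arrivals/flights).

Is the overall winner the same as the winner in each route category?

Medium-haul: SkyWest 52/244 = 21.3%, Northern Air 157/470 = 33.4% → Northern Air
Short-haul: SkyWest 6/8 = 75.0%, Northern Air 29/32 = 90.6% → Northern Air
Overall: SkyWest 58/252 = 23.0%, Northern Air 186/502 = 37.1% → Northern Air
Northern Air wins overall and in every route group — no reversal.

Yes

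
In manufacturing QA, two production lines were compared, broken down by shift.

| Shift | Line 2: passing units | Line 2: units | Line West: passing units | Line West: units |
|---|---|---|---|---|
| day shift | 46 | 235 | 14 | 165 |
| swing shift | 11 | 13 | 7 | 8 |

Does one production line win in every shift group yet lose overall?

Day shift: Line 2 46/235 = 19.6%, Line West 14/165 = 8.5% → Line 2
Swing shift: Line 2 11/13 = 84.6%, Line West 7/8 = 87.5% → Line West
Overall: Line 2 57/248 = 23.0%, Line West 21/173 = 12.1% → Line 2
Neither sweeps: Line 2 wins 1 of 2 groups, Line West wins 1. Line 2 wins overall but not every group — no Simpson reversal.

No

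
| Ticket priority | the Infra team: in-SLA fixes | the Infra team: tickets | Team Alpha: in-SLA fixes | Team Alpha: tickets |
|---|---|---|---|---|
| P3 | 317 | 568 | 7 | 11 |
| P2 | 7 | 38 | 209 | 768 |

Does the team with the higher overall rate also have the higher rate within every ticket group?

P3: the Infra team 317/568 = 55.8%, Team Alpha 7/11 = 63.6% → Team Alpha
P2: the Infra team 7/38 = 18.4%, Team Alpha 209/768 = 27.2% → Team Alpha
Overall: the Infra team 324/606 = 53.5%, Team Alpha 216/779 = 27.7% → the Infra team
Team Alpha wins each ticket group but the Infra team wins overall — the comparison reverses. Team Alpha's tickets skew toward P2, which has a lower base rate.

No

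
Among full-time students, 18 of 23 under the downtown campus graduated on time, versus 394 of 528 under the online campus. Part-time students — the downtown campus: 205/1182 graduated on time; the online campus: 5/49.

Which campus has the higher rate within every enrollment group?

the downtown campus

Full-time: the downtown campus 18/23 = 78.3%, the online campus 394/528 = 74.6% → the downtown campus
Part-time: the downtown campus 205/1182 = 17.3%, the online campus 5/49 = 10.2% → the downtown campus
The downtown campus has the higher rate in both groups.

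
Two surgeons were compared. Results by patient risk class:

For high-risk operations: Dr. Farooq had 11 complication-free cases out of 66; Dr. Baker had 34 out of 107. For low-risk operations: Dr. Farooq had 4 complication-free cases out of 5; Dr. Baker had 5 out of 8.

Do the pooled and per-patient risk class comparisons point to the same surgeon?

High-risk: Dr. Farooq 11/66 = 16.7%, Dr. Baker 34/107 = 31.8% → Dr. Baker
Low-risk: Dr. Farooq 4/5 = 80.0%, Dr. Baker 5/8 = 62.5% → Dr. Farooq
Overall: Dr. Farooq 15/71 = 21.1%, Dr. Baker 39/115 = 33.9% → Dr. Baker
Neither sweeps: Dr. Farooq wins 1 of 2 groups, Dr. Baker wins 1. Dr. Baker wins overall but not every group — no Simpson reversal.

No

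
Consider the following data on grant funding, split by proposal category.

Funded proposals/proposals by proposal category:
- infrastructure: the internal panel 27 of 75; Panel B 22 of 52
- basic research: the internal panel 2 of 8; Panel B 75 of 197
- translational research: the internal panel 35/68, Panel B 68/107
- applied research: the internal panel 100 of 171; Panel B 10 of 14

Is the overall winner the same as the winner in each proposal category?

No

Infrastructure: the internal panel 27/75 = 36.0%, Panel B 22/52 = 42.3% → Panel B
Basic research: the internal panel 2/8 = 25.0%, Panel B 75/197 = 38.1% → Panel B
Translational research: the internal panel 35/68 = 51.5%, Panel B 68/107 = 63.6% → Panel B
Applied research: the internal panel 100/171 = 58.5%, Panel B 10/14 = 71.4% → Panel B
Overall: the internal panel 164/322 = 50.9%, Panel B 175/370 = 47.3% → the internal panel
Panel B wins each proposal group but the internal panel wins overall — the comparison reverses. Panel B's proposals skew toward basic research, which has a lower base rate.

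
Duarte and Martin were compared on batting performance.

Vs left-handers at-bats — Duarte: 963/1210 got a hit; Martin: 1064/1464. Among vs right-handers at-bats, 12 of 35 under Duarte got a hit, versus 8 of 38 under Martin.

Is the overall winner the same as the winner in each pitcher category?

Yes

Vs left-handers: Duarte 963/1210 = 79.6%, Martin 1064/1464 = 72.7% → Duarte
Vs right-handers: Duarte 12/35 = 34.3%, Martin 8/38 = 21.1% → Duarte
Overall: Duarte 975/1245 = 78.3%, Martin 1072/1502 = 71.4% → Duarte
Duarte wins overall and in every pitcher group — no reversal.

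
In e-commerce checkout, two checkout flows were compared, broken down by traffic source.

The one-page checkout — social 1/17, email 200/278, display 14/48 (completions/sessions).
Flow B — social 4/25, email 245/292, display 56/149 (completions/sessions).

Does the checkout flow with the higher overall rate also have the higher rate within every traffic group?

Yes

Social: the one-page checkout 1/17 = 5.9%, Flow B 4/25 = 16.0% → Flow B
Email: the one-page checkout 200/278 = 71.9%, Flow B 245/292 = 83.9% → Flow B
Display: the one-page checkout 14/48 = 29.2%, Flow B 56/149 = 37.6% → Flow B
Overall: the one-page checkout 215/343 = 62.7%, Flow B 305/466 = 65.5% → Flow B
Flow B wins overall and in every traffic group — no reversal.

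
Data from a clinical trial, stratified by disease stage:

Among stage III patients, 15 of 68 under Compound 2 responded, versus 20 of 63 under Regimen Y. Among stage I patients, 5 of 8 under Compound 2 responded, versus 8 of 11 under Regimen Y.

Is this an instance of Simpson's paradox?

Stage III: Compound 2 15/68 = 22.1%, Regimen Y 20/63 = 31.7% → Regimen Y
Stage I: Compound 2 5/8 = 62.5%, Regimen Y 8/11 = 72.7% → Regimen Y
Overall: Compound 2 20/76 = 26.3%, Regimen Y 28/74 = 37.8% → Regimen Y
Regimen Y wins overall and in every disease group — no reversal.

No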